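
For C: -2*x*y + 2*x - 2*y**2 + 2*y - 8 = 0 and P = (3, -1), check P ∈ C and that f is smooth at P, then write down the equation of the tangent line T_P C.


Tangent line at P: 4*x - 12 = 0.

Step 1: f(3, -1) = 0, so P lies on C.
Step 2: partial derivatives
  f_x(x, y) = 2 - 2*y, f_y(x, y) = -2*x - 4*y + 2.
  f_x(P) = 4, f_y(P) = 0 (gradient nonzero, so P is smooth).
Step 3: tangent line at P: 4·(x − 3) + 0·(y − -1) = 0.
Expanding: 4*x - 12 = 0.


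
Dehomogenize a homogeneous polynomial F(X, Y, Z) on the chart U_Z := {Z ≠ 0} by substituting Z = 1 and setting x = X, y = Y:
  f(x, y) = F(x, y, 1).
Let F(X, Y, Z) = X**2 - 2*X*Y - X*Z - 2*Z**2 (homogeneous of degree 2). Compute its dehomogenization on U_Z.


f(x, y) = x**2 - 2*x*y - x - 2

On U_Z we set Z = 1. Each monomial c·X^i·Y^j·Z^k in F becomes c·x^i·y^j·1^k = c·x^i·y^j.
Substituting Z = 1: F(X, Y, 1) = x**2 - 2*x*y - x - 2.
Note: deg(f) ≤ deg(F) = 2; strict inequality happens when F is divisible by Z (lost terms).


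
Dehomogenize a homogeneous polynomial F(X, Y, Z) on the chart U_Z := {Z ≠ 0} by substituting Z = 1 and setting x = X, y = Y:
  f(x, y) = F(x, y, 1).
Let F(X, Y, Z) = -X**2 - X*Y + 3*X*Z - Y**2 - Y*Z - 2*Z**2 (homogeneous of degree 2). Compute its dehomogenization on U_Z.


f(x, y) = -x**2 - x*y + 3*x - y**2 - y - 2

On U_Z we set Z = 1. Each monomial c·X^i·Y^j·Z^k in F becomes c·x^i·y^j·1^k = c·x^i·y^j.
Substituting Z = 1: F(X, Y, 1) = -x**2 - x*y + 3*x - y**2 - y - 2.
Note: deg(f) ≤ deg(F) = 2; strict inequality happens when F is divisible by Z (lost terms).


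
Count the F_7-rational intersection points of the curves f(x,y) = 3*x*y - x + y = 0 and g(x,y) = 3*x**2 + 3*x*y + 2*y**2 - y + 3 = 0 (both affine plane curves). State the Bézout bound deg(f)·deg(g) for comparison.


Common zeros: ∅; count = 0; Bézout bound = 4.

deg(f) = 2, deg(g) = 2, so Bézout bound = 4.
Scan x ∈ F_7. For each x, list the y ∈ F_7 with f(x, y) ≡ 0 and those with g(x, y) ≡ 0 (mod 7); the common zeros in that column are the intersection.
  x = 0: f ≡ 0 at y ∈ {0}; g ≡ 0 at y ∈ ∅; common: ∅.
  x = 1: f ≡ 0 at y ∈ {2}; g ≡ 0 at y ∈ ∅; common: ∅.
  x = 2: f ≡ 0 at y ∈ ∅; g ≡ 0 at y ∈ ∅; common: ∅.
  x = 3: f ≡ 0 at y ∈ {1}; g ≡ 0 at y ∈ ∅; common: ∅.
  x = 4: f ≡ 0 at y ∈ {3}; g ≡ 0 at y ∈ {6}; common: ∅.
  x = 5: f ≡ 0 at y ∈ {6}; g ≡ 0 at y ∈ ∅; common: ∅.
  x = 6: f ≡ 0 at y ∈ {4}; g ≡ 0 at y ∈ ∅; common: ∅.
Collecting: common zeros = ∅, so the count is 0.
Comparison with the Bézout bound: 0 ≤ 4 = deg(f)·deg(g), as expected for curves with no common component (the affine F_7-count falls short of the bound because intersections may lie at infinity, over extension fields, or carry multiplicity).


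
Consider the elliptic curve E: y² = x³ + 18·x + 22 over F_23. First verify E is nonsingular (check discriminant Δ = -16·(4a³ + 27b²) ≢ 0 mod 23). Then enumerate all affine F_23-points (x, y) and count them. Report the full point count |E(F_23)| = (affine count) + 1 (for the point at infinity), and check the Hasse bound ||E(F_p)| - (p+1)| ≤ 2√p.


Affine points = {(1, 8), (1, 15), (6, 1), (6, 22), (7, 10), (7, 13), (9, 4), (9, 19), (10, 11), (10, 12), (16, 6), (16, 17), (19, 1), (19, 22), (21, 1), (21, 22), (22, 7), (22, 16)}; affine count = 18; |E(F_23)| = 19.

Discriminant check: Δ ∝ 4a³ + 27b² = 4·18³ + 27·22² = 4·5832 + 27·484 ≡ 10 (mod 23). Nonzero ⇒ E is nonsingular.
For each x ∈ F_23, compute rhs = x³ + 18·x + 22 mod 23, then count y ∈ F_23 with y² ≡ rhs.
  x = 0: rhs = 22, matching y values: none (0 points).
  x = 1: rhs = 18, matching y values: 8, 15 (2 points).
  x = 2: rhs = 20, matching y values: none (0 points).
  x = 3: rhs = 11, matching y values: none (0 points).
  x = 4: rhs = 20, matching y values: none (0 points).
  x = 5: rhs = 7, matching y values: none (0 points).
  x = 6: rhs = 1, matching y values: 1, 22 (2 points).
  x = 7: rhs = 8, matching y values: 10, 13 (2 points).
  x = 8: rhs = 11, matching y values: none (0 points).
  x = 9: rhs = 16, matching y values: 4, 19 (2 points).
  x = 10: rhs = 6, matching y values: 11, 12 (2 points).
  x = 11: rhs = 10, matching y values: none (0 points).
  x = 12: rhs = 11, matching y values: none (0 points).
  x = 13: rhs = 15, matching y values: none (0 points).
  x = 14: rhs = 5, matching y values: none (0 points).
  x = 15: rhs = 10, matching y values: none (0 points).
  x = 16: rhs = 13, matching y values: 6, 17 (2 points).
  x = 17: rhs = 20, matching y values: none (0 points).
  x = 18: rhs = 14, matching y values: none (0 points).
  x = 19: rhs = 1, matching y values: 1, 22 (2 points).
  x = 20: rhs = 10, matching y values: none (0 points).
  x = 21: rhs = 1, matching y values: 1, 22 (2 points).
  x = 22: rhs = 3, matching y values: 7, 16 (2 points).
Total affine count: 18.
Full point count |E(F_23)| = 18 + 1 = 19.
Hasse bound: |19 − (23+1)| = |-5| = 5 ≤ 2√23 ≈ 9.5917 ✓.


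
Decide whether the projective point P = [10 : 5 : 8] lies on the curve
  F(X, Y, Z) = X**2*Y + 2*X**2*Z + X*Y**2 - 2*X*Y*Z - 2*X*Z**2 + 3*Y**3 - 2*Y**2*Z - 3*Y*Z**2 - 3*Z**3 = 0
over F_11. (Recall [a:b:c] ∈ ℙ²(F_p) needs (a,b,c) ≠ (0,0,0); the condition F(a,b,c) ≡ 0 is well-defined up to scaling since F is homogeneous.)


F(10,5,8) ≡ 4 (mod 11); P is NOT on the curve.

Evaluate F(10, 5, 8) term-by-term (mod 11).
  X**2*Y ↦ 1·100·5·1 = 500
  2*X**2*Z ↦ 2·100·1·8 = 1600
  X*Y**2 ↦ 1·10·25·1 = 250
  -2*X*Y*Z ↦ -2·10·5·8 = -800
  -2*X*Z**2 ↦ -2·10·1·64 = -1280
  3*Y**3 ↦ 3·1·125·1 = 375
  -2*Y**2*Z ↦ -2·1·25·8 = -400
  -3*Y*Z**2 ↦ -3·1·5·64 = -960
  -3*Z**3 ↦ -3·1·1·512 = -1536
Sum: F(10, 5, 8) = (500) + (1600) + (250) + (-800) + (-1280) + (375) + (-400) + (-960) + (-1536) = -2251.
Reducing mod 11: -2251 ≡ 4 (mod 11).
Since F(a, b, c) ≡ 4 ≠ 0 (mod 11), P does NOT lie on the curve.


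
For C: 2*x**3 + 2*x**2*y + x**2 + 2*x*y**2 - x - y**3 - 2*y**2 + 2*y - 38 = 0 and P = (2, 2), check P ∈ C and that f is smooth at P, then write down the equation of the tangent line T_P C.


Tangent line at P: 51*x + 6*y - 114 = 0.

Step 1: f(2, 2) = 0, so P lies on C.
Step 2: partial derivatives
  f_x(x, y) = 6*x**2 + 4*x*y + 2*x + 2*y**2 - 1, f_y(x, y) = 2*x**2 + 4*x*y - 3*y**2 - 4*y + 2.
  f_x(P) = 51, f_y(P) = 6 (gradient nonzero, so P is smooth).
Step 3: tangent line at P: 51·(x − 2) + 6·(y − 2) = 0.
Expanding: 51*x + 6*y - 114 = 0.


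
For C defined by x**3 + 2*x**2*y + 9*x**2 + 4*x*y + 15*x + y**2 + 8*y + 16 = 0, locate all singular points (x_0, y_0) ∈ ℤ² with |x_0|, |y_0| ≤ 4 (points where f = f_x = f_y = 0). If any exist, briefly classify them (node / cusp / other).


Singular points: {(-1, -3)}; classification: cusp.

Compute partial derivatives:
  f_x = 3*x**2 + 4*x*y + 18*x + 4*y + 15.
  f_y = 2*x**2 + 4*x + 2*y + 8.
Scan x_0 ∈ {−4, ..., 4}. For each x_0, f_y(x_0, y) is a polynomial in y; find its integer roots y ∈ {−4, ..., 4}, then test f_x and f at those candidates.
  x = -4: f_y(-4, y) = 2*y + 24; no integer root y with |y| ≤ 4.
  x = -3: f_y(-3, y) = 2*y + 14; no integer root y with |y| ≤ 4.
  x = -2: f_y(-2, y) = 2*y + 8; vanishes at y ∈ {-4}. (-2, -4): f_x = 7 ≠ 0.
  x = -1: f_y(-1, y) = 2*y + 6; vanishes at y ∈ {-3}. (-1, -3): f_x = 0, f = 0 — SINGULAR.
  x = 0: f_y(0, y) = 2*y + 8; vanishes at y ∈ {-4}. (0, -4): f_x = -1 ≠ 0.
  x = 1: f_y(1, y) = 2*y + 14; no integer root y with |y| ≤ 4.
  x = 2: f_y(2, y) = 2*y + 24; no integer root y with |y| ≤ 4.
  x = 3: f_y(3, y) = 2*y + 38; no integer root y with |y| ≤ 4.
  x = 4: f_y(4, y) = 2*y + 56; no integer root y with |y| ≤ 4.
Only singular point on the grid: (-1, -3).
Classify: substitute x = -1 + u, y = -3 + v and expand: f = u**3 + 2*u**2*v + v**2.
No constant or linear terms (consistent with a singular point). Quadratic part: v**2. Cubic part: u**3 + 2*u**2*v.
The quadratic part v**2 is a perfect square, so there is a single (double) tangent line v = 0, i.e. y = -3. Restricting the cubic part to that line (v = 0) leaves u**3 ≠ 0, so f is not divisible by v and the branch is v² ≈ -u**3 to lowest order — this is a cusp.
Classification: cusp.


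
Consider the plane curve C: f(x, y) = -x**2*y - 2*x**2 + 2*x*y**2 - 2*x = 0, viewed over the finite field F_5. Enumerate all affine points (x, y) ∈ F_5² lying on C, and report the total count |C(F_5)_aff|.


Affine F_5-points: {(0, 0), (0, 1), (0, 2), (0, 3), (0, 4), (4, 0), (4, 2)}; count = 7.

For each of the 25 pairs (x, y) ∈ F_5², evaluate f(x, y) mod 5. Record the zeros.
  x = 0: [0↦0, 1↦0, 2↦0, 3↦0, 4↦0]  zeros at y ∈ {0, 1, 2, 3, 4}
  x = 1: [0↦1, 1↦2, 2↦2, 3↦1, 4↦4]  zeros at y ∈ ∅
  x = 2: [0↦3, 1↦3, 2↦1, 3↦2, 4↦1]  zeros at y ∈ ∅
  x = 3: [0↦1, 1↦3, 2↦2, 3↦3, 4↦1]  zeros at y ∈ ∅
  x = 4: [0↦0, 1↦2, 2↦0, 3↦4, 4↦4]  zeros at y ∈ {0, 2}
Collecting zeros: affine points = {(0, 0), (0, 1), (0, 2), (0, 3), (0, 4), (4, 0), (4, 2)}.
Total count |C(F_5)_aff| = 7.


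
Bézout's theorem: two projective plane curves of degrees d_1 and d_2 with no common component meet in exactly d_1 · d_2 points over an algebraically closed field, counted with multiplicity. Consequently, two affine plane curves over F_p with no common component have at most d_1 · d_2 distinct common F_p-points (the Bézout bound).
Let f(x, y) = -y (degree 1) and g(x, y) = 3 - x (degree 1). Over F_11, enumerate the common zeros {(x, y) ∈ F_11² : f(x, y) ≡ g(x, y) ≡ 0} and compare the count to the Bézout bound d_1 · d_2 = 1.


Common zeros: {(3, 0)}; count = 1; Bézout bound = 1.

deg(f) = 1, deg(g) = 1, so Bézout bound = 1.
Scan x ∈ F_11. For each x, list the y ∈ F_11 with f(x, y) ≡ 0 and those with g(x, y) ≡ 0 (mod 11); the common zeros in that column are the intersection.
  x = 0: f ≡ 0 at y ∈ {0}; g ≡ 0 at y ∈ ∅; common: ∅.
  x = 1: f ≡ 0 at y ∈ {0}; g ≡ 0 at y ∈ ∅; common: ∅.
  x = 2: f ≡ 0 at y ∈ {0}; g ≡ 0 at y ∈ ∅; common: ∅.
  x = 3: f ≡ 0 at y ∈ {0}; g ≡ 0 at y ∈ {0, 1, 2, 3, 4, 5, 6, 7, 8, 9, 10}; common: {0}.
  x = 4: f ≡ 0 at y ∈ {0}; g ≡ 0 at y ∈ ∅; common: ∅.
  x = 5: f ≡ 0 at y ∈ {0}; g ≡ 0 at y ∈ ∅; common: ∅.
  x = 6: f ≡ 0 at y ∈ {0}; g ≡ 0 at y ∈ ∅; common: ∅.
  x = 7: f ≡ 0 at y ∈ {0}; g ≡ 0 at y ∈ ∅; common: ∅.
  x = 8: f ≡ 0 at y ∈ {0}; g ≡ 0 at y ∈ ∅; common: ∅.
  x = 9: f ≡ 0 at y ∈ {0}; g ≡ 0 at y ∈ ∅; common: ∅.
  x = 10: f ≡ 0 at y ∈ {0}; g ≡ 0 at y ∈ ∅; common: ∅.
Collecting: common zeros = {(3, 0)}, so the count is 1.
Comparison with the Bézout bound: 1 ≤ 1 = deg(f)·deg(g), as expected for curves with no common component (the bound is attained).


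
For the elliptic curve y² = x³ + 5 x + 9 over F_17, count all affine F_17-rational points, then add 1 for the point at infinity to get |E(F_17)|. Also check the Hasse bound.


Affine points = {(0, 3), (0, 14), (1, 7), (1, 10), (3, 0), (4, 5), (4, 12), (6, 0), (7, 8), (7, 9), (8, 0), (9, 1), (9, 16), (11, 1), (11, 16), (14, 1), (14, 16), (15, 5), (15, 12)}; affine count = 19; |E(F_17)| = 20.

Discriminant check: Δ ∝ 4a³ + 27b² = 4·5³ + 27·9² = 4·125 + 27·81 ≡ 1 (mod 17). Nonzero ⇒ E is nonsingular.
For each x ∈ F_17, compute rhs = x³ + 5·x + 9 mod 17, then count y ∈ F_17 with y² ≡ rhs.
  x = 0: rhs = 9, matching y values: 3, 14 (2 points).
  x = 1: rhs = 15, matching y values: 7, 10 (2 points).
  x = 2: rhs = 10, matching y values: none (0 points).
  x = 3: rhs = 0, matching y values: 0 (1 points).
  x = 4: rhs = 8, matching y values: 5, 12 (2 points).
  x = 5: rhs = 6, matching y values: none (0 points).
  x = 6: rhs = 0, matching y values: 0 (1 points).
  x = 7: rhs = 13, matching y values: 8, 9 (2 points).
  x = 8: rhs = 0, matching y values: 0 (1 points).
  x = 9: rhs = 1, matching y values: 1, 16 (2 points).
  x = 10: rhs = 5, matching y values: none (0 points).
  x = 11: rhs = 1, matching y values: 1, 16 (2 points).
  x = 12: rhs = 12, matching y values: none (0 points).
  x = 13: rhs = 10, matching y values: none (0 points).
  x = 14: rhs = 1, matching y values: 1, 16 (2 points).
  x = 15: rhs = 8, matching y values: 5, 12 (2 points).
  x = 16: rhs = 3, matching y values: none (0 points).
Total affine count: 19.
Full point count |E(F_17)| = 19 + 1 = 20.
Hasse bound: |20 − (17+1)| = |2| = 2 ≤ 2√17 ≈ 8.2462 ✓.


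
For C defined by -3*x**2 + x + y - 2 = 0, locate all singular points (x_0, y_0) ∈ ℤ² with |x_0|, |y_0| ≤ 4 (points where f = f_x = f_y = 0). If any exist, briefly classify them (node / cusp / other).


No singular points in the scanned grid; C is smooth there.

Compute partial derivatives:
  f_x = 1 - 6*x.
  f_y = 1.
f_y = 1 is a nonzero constant, so f_y never vanishes: no point (x, y) can satisfy f = f_x = f_y = 0. In particular no (x, y) ∈ {−4, ..., 4}² is singular; the curve is smooth.


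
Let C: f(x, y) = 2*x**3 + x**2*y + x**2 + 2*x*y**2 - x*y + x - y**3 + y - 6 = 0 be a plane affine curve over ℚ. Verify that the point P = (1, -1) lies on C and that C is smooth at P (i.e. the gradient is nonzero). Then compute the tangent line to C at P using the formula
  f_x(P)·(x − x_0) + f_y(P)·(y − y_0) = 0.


Tangent line at P: 10*x - 6*y - 16 = 0.

Step 1: f(1, -1) = 0, so P lies on C.
Step 2: partial derivatives
  f_x(x, y) = 6*x**2 + 2*x*y + 2*x + 2*y**2 - y + 1, f_y(x, y) = x**2 + 4*x*y - x - 3*y**2 + 1.
  f_x(P) = 10, f_y(P) = -6 (gradient nonzero, so P is smooth).
Step 3: tangent line at P: 10·(x − 1) + -6·(y − -1) = 0.
Expanding: 10*x - 6*y - 16 = 0.


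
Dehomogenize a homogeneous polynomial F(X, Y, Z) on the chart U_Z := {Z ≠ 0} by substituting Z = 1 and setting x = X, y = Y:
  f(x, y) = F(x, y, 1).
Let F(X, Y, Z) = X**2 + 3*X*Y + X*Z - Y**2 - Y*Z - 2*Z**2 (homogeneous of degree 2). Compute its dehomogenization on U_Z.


f(x, y) = x**2 + 3*x*y + x - y**2 - y - 2

On U_Z we set Z = 1. Each monomial c·X^i·Y^j·Z^k in F becomes c·x^i·y^j·1^k = c·x^i·y^j.
Substituting Z = 1: F(X, Y, 1) = x**2 + 3*x*y + x - y**2 - y - 2.
Note: deg(f) ≤ deg(F) = 2; strict inequality happens when F is divisible by Z (lost terms).


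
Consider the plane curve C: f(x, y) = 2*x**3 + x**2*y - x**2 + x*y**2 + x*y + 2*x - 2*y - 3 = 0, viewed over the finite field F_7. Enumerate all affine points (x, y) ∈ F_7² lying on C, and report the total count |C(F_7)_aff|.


Affine F_7-points: {(0, 2), (1, 0), (3, 3), (5, 2), (5, 5), (6, 6)}; count = 6.

For each of the 49 pairs (x, y) ∈ F_7², evaluate f(x, y) mod 7. Record the zeros.
  x = 0: [0↦4, 1↦2, 2↦0, 3↦5, 4↦3, 5↦1, 6↦6]  zeros at y ∈ {2}
  x = 1: [0↦0, 1↦1, 2↦4, 3↦2, 4↦2, 5↦4, 6↦1]  zeros at y ∈ {0}
  x = 2: [0↦6, 1↦5, 2↦1, 3↦1, 4↦5, 5↦6, 6↦4]  zeros at y ∈ ∅
  x = 3: [0↦6, 1↦5, 2↦3, 3↦0, 4↦3, 5↦5, 6↦6]  zeros at y ∈ {3}
  x = 4: [0↦5, 1↦6, 2↦1, 3↦4, 4↦1, 5↦6, 6↦5]  zeros at y ∈ ∅
  x = 5: [0↦1, 1↦6, 2↦0, 3↦4, 4↦4, 5↦0, 6↦6]  zeros at y ∈ {2, 5}
  x = 6: [0↦6, 1↦3, 2↦5, 3↦5, 4↦3, 5↦6, 6↦0]  zeros at y ∈ {6}
Collecting zeros: affine points = {(0, 2), (1, 0), (3, 3), (5, 2), (5, 5), (6, 6)}.
Total count |C(F_7)_aff| = 6.


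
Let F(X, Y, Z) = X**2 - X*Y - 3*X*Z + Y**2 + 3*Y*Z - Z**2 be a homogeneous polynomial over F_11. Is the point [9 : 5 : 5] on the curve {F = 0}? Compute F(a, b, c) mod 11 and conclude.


F(9,5,5) ≡ 9 (mod 11); P is NOT on the curve.

Evaluate F(9, 5, 5) term-by-term (mod 11).
  X**2 ↦ 1·81·1·1 = 81
  -X*Y ↦ -1·9·5·1 = -45
  -3*X*Z ↦ -3·9·1·5 = -135
  Y**2 ↦ 1·1·25·1 = 25
  3*Y*Z ↦ 3·1·5·5 = 75
  -Z**2 ↦ -1·1·1·25 = -25
Sum: F(9, 5, 5) = (81) + (-45) + (-135) + (25) + (75) + (-25) = -24.
Reducing mod 11: -24 ≡ 9 (mod 11).
Since F(a, b, c) ≡ 9 ≠ 0 (mod 11), P does NOT lie on the curve.


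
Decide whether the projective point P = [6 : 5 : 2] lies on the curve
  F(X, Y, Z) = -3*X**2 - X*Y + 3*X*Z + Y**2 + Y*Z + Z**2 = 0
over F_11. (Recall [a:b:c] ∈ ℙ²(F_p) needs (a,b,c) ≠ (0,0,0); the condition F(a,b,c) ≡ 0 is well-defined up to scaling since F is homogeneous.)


F(6,5,2) ≡ 3 (mod 11); P is NOT on the curve.

Evaluate F(6, 5, 2) term-by-term (mod 11).
  -3*X**2 ↦ -3·36·1·1 = -108
  -X*Y ↦ -1·6·5·1 = -30
  3*X*Z ↦ 3·6·1·2 = 36
  Y**2 ↦ 1·1·25·1 = 25
  Y*Z ↦ 1·1·5·2 = 10
  Z**2 ↦ 1·1·1·4 = 4
Sum: F(6, 5, 2) = (-108) + (-30) + (36) + (25) + (10) + (4) = -63.
Reducing mod 11: -63 ≡ 3 (mod 11).
Since F(a, b, c) ≡ 3 ≠ 0 (mod 11), P does NOT lie on the curve.


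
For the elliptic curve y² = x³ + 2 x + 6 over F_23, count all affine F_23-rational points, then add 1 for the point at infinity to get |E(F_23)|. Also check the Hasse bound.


Affine points = {(0, 11), (0, 12), (1, 3), (1, 20), (2, 8), (2, 15), (3, 4), (3, 19), (4, 3), (4, 20), (5, 7), (5, 16), (6, 2), (6, 21), (7, 8), (7, 15), (11, 5), (11, 18), (14, 8), (14, 15), (17, 10), (17, 13), (18, 3), (18, 20), (19, 7), (19, 16), (22, 7), (22, 16)}; affine count = 28; |E(F_23)| = 29.

Discriminant check: Δ ∝ 4a³ + 27b² = 4·2³ + 27·6² = 4·8 + 27·36 ≡ 15 (mod 23). Nonzero ⇒ E is nonsingular.
For each x ∈ F_23, compute rhs = x³ + 2·x + 6 mod 23, then count y ∈ F_23 with y² ≡ rhs.
  x = 0: rhs = 6, matching y values: 11, 12 (2 points).
  x = 1: rhs = 9, matching y values: 3, 20 (2 points).
  x = 2: rhs = 18, matching y values: 8, 15 (2 points).
  x = 3: rhs = 16, matching y values: 4, 19 (2 points).
  x = 4: rhs = 9, matching y values: 3, 20 (2 points).
  x = 5: rhs = 3, matching y values: 7, 16 (2 points).
  x = 6: rhs = 4, matching y values: 2, 21 (2 points).
  x = 7: rhs = 18, matching y values: 8, 15 (2 points).
  x = 8: rhs = 5, matching y values: none (0 points).
  x = 9: rhs = 17, matching y values: none (0 points).
  x = 10: rhs = 14, matching y values: none (0 points).
  x = 11: rhs = 2, matching y values: 5, 18 (2 points).
  x = 12: rhs = 10, matching y values: none (0 points).
  x = 13: rhs = 21, matching y values: none (0 points).
  x = 14: rhs = 18, matching y values: 8, 15 (2 points).
  x = 15: rhs = 7, matching y values: none (0 points).
  x = 16: rhs = 17, matching y values: none (0 points).
  x = 17: rhs = 8, matching y values: 10, 13 (2 points).
  x = 18: rhs = 9, matching y values: 3, 20 (2 points).
  x = 19: rhs = 3, matching y values: 7, 16 (2 points).
  x = 20: rhs = 19, matching y values: none (0 points).
  x = 21: rhs = 17, matching y values: none (0 points).
  x = 22: rhs = 3, matching y values: 7, 16 (2 points).
Total affine count: 28.
Full point count |E(F_23)| = 28 + 1 = 29.
Hasse bound: |29 − (23+1)| = |5| = 5 ≤ 2√23 ≈ 9.5917 ✓.


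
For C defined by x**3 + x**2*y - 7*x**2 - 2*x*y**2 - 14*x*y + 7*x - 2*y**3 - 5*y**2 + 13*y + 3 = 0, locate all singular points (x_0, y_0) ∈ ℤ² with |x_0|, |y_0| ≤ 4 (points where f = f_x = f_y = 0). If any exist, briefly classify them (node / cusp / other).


Singular points: {(3, -2)}; classification: cusp.

Compute partial derivatives:
  f_x = 3*x**2 + 2*x*y - 14*x - 2*y**2 - 14*y + 7.
  f_y = x**2 - 4*x*y - 14*x - 6*y**2 - 10*y + 13.
Scan x_0 ∈ {−4, ..., 4}. For each x_0, f_y(x_0, y) is a polynomial in y; find its integer roots y ∈ {−4, ..., 4}, then test f_x and f at those candidates.
  x = -4: f_y(-4, y) = -6*y**2 + 6*y + 85; no integer root y with |y| ≤ 4.
  x = -3: f_y(-3, y) = -6*y**2 + 2*y + 64; no integer root y with |y| ≤ 4.
  x = -2: f_y(-2, y) = -6*y**2 - 2*y + 45; no integer root y with |y| ≤ 4.
  x = -1: f_y(-1, y) = -6*y**2 - 6*y + 28; no integer root y with |y| ≤ 4.
  x = 0: f_y(0, y) = -6*y**2 - 10*y + 13; no integer root y with |y| ≤ 4.
  x = 1: f_y(1, y) = -6*y**2 - 14*y; vanishes at y ∈ {0}. (1, 0): f_x = -4 ≠ 0.
  x = 2: f_y(2, y) = -6*y**2 - 18*y - 11; no integer root y with |y| ≤ 4.
  x = 3: f_y(3, y) = -6*y**2 - 22*y - 20; vanishes at y ∈ {-2}. (3, -2): f_x = 0, f = 0 — SINGULAR.
  x = 4: f_y(4, y) = -6*y**2 - 26*y - 27; no integer root y with |y| ≤ 4.
Only singular point on the grid: (3, -2).
Classify: substitute x = 3 + u, y = -2 + v and expand: f = u**3 + u**2*v - 2*u*v**2 - 2*v**3 + v**2.
No constant or linear terms (consistent with a singular point). Quadratic part: v**2. Cubic part: u**3 + u**2*v - 2*u*v**2 - 2*v**3.
The quadratic part v**2 is a perfect square, so there is a single (double) tangent line v = 0, i.e. y = -2. Restricting the cubic part to that line (v = 0) leaves u**3 ≠ 0, so f is not divisible by v and the branch is v² ≈ -u**3 to lowest order — this is a cusp.
Classification: cusp.


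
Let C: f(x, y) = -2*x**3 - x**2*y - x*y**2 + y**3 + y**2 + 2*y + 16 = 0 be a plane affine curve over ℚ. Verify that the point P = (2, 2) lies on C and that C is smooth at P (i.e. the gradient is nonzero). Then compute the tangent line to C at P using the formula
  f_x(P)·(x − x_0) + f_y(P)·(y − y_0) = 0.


Tangent line at P: -36*x + 6*y + 60 = 0.

Step 1: f(2, 2) = 0, so P lies on C.
Step 2: partial derivatives
  f_x(x, y) = -6*x**2 - 2*x*y - y**2, f_y(x, y) = -x**2 - 2*x*y + 3*y**2 + 2*y + 2.
  f_x(P) = -36, f_y(P) = 6 (gradient nonzero, so P is smooth).
Step 3: tangent line at P: -36·(x − 2) + 6·(y − 2) = 0.
Expanding: -36*x + 6*y + 60 = 0.


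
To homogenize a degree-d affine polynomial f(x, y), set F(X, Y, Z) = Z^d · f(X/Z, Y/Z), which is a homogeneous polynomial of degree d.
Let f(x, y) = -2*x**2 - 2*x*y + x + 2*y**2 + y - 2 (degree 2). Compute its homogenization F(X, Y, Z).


F(X, Y, Z) = -2*X**2 - 2*X*Y + X*Z + 2*Y**2 + Y*Z - 2*Z**2

deg(f) = 2.
Substitute x = X/Z, y = Y/Z into f, then multiply by Z^2.
  monomial -2·x^2·y^0 ↦ -2·X^2·Y^0·Z^0.
  monomial -2·x^1·y^1 ↦ -2·X^1·Y^1·Z^0.
  monomial 1·x^1·y^0 ↦ 1·X^1·Y^0·Z^1.
  monomial 2·x^0·y^2 ↦ 2·X^0·Y^2·Z^0.
  monomial 1·x^0·y^1 ↦ 1·X^0·Y^1·Z^1.
  monomial -2·x^0·y^0 ↦ -2·X^0·Y^0·Z^2.
Collecting: F(X, Y, Z) = -2*X**2 - 2*X*Y + X*Z + 2*Y**2 + Y*Z - 2*Z**2.


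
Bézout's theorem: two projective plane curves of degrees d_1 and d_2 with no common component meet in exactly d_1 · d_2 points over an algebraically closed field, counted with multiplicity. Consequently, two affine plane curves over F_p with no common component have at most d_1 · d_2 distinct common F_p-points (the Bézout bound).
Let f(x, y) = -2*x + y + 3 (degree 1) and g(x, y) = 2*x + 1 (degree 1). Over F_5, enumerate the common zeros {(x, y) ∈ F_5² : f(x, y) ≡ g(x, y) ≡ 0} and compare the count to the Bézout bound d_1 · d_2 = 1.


Common zeros: {(2, 1)}; count = 1; Bézout bound = 1.

deg(f) = 1, deg(g) = 1, so Bézout bound = 1.
Scan x ∈ F_5. For each x, list the y ∈ F_5 with f(x, y) ≡ 0 and those with g(x, y) ≡ 0 (mod 5); the common zeros in that column are the intersection.
  x = 0: f ≡ 0 at y ∈ {2}; g ≡ 0 at y ∈ ∅; common: ∅.
  x = 1: f ≡ 0 at y ∈ {4}; g ≡ 0 at y ∈ ∅; common: ∅.
  x = 2: f ≡ 0 at y ∈ {1}; g ≡ 0 at y ∈ {0, 1, 2, 3, 4}; common: {1}.
  x = 3: f ≡ 0 at y ∈ {3}; g ≡ 0 at y ∈ ∅; common: ∅.
  x = 4: f ≡ 0 at y ∈ {0}; g ≡ 0 at y ∈ ∅; common: ∅.
Collecting: common zeros = {(2, 1)}, so the count is 1.
Comparison with the Bézout bound: 1 ≤ 1 = deg(f)·deg(g), as expected for curves with no common component (the bound is attained).


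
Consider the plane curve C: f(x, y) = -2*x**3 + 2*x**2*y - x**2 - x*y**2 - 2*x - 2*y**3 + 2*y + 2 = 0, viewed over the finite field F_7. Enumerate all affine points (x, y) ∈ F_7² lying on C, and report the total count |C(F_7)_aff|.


Affine F_7-points: {(0, 5), (5, 1), (6, 3), (6, 4)}; count = 4.

For each of the 49 pairs (x, y) ∈ F_7², evaluate f(x, y) mod 7. Record the zeros.
  x = 0: [0↦2, 1↦2, 2↦4, 3↦3, 4↦1, 5↦0, 6↦2]  zeros at y ∈ {5}
  x = 1: [0↦4, 1↦5, 2↦6, 3↦2, 4↦2, 5↦1, 6↦1]  zeros at y ∈ ∅
  x = 2: [0↦6, 1↦5, 2↦2, 3↦6, 4↦5, 5↦1, 6↦3]  zeros at y ∈ ∅
  x = 3: [0↦3, 1↦4, 2↦1, 3↦3, 4↦5, 5↦2, 6↦3]  zeros at y ∈ ∅
  x = 4: [0↦4, 1↦4, 2↦5, 3↦2, 4↦4, 5↦6, 6↦3]  zeros at y ∈ ∅
  x = 5: [0↦4, 1↦0, 2↦2, 3↦5, 4↦4, 5↦1, 6↦5]  zeros at y ∈ {1}
  x = 6: [0↦5, 1↦1, 2↦1, 3↦0, 4↦0, 5↦3, 6↦4]  zeros at y ∈ {3, 4}
Collecting zeros: affine points = {(0, 5), (5, 1), (6, 3), (6, 4)}.
Total count |C(F_7)_aff| = 4.


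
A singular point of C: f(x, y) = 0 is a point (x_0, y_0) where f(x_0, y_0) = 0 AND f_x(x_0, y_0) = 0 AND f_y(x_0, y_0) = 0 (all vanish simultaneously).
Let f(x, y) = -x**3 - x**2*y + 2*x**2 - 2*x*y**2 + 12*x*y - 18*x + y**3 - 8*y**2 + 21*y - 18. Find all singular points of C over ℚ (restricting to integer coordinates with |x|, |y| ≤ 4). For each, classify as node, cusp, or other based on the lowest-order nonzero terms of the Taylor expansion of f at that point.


Singular points: {(0, 3)}; classification: node.

Compute partial derivatives:
  f_x = -3*x**2 - 2*x*y + 4*x - 2*y**2 + 12*y - 18.
  f_y = -x**2 - 4*x*y + 12*x + 3*y**2 - 16*y + 21.
Scan x_0 ∈ {−4, ..., 4}. For each x_0, f_y(x_0, y) is a polynomial in y; find its integer roots y ∈ {−4, ..., 4}, then test f_x and f at those candidates.
  x = -4: f_y(-4, y) = 3*y**2 - 43; no integer root y with |y| ≤ 4.
  x = -3: f_y(-3, y) = 3*y**2 - 4*y - 24; no integer root y with |y| ≤ 4.
  x = -2: f_y(-2, y) = 3*y**2 - 8*y - 7; no integer root y with |y| ≤ 4.
  x = -1: f_y(-1, y) = 3*y**2 - 12*y + 8; no integer root y with |y| ≤ 4.
  x = 0: f_y(0, y) = 3*y**2 - 16*y + 21; vanishes at y ∈ {3}. (0, 3): f_x = 0, f = 0 — SINGULAR.
  x = 1: f_y(1, y) = 3*y**2 - 20*y + 32; vanishes at y ∈ {4}. (1, 4): f_x = -9 ≠ 0.
  x = 2: f_y(2, y) = 3*y**2 - 24*y + 41; no integer root y with |y| ≤ 4.
  x = 3: f_y(3, y) = 3*y**2 - 28*y + 48; no integer root y with |y| ≤ 4.
  x = 4: f_y(4, y) = 3*y**2 - 32*y + 53; no integer root y with |y| ≤ 4.
Only singular point on the grid: (0, 3).
Classify: substitute x = 0 + u, y = 3 + v and expand: f = -u**3 - u**2*v - u**2 - 2*u*v**2 + v**3 + v**2.
No constant or linear terms (consistent with a singular point). Quadratic part: -u**2 + v**2. Cubic part: -u**3 - u**2*v - 2*u*v**2 + v**3.
The quadratic part v**2 - u**2 = (v − u)(v + u) splits into two distinct linear factors, so there are two distinct tangent lines y − 3 = ±(x − 0) — this is a node (ordinary double point).
Classification: node.


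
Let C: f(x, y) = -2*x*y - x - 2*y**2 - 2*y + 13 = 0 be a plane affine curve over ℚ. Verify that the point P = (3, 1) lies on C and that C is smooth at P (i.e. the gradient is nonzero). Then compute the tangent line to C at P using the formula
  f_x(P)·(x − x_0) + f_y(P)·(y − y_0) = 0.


Tangent line at P: -3*x - 12*y + 21 = 0.

Step 1: f(3, 1) = 0, so P lies on C.
Step 2: partial derivatives
  f_x(x, y) = -2*y - 1, f_y(x, y) = -2*x - 4*y - 2.
  f_x(P) = -3, f_y(P) = -12 (gradient nonzero, so P is smooth).
Step 3: tangent line at P: -3·(x − 3) + -12·(y − 1) = 0.
Expanding: -3*x - 12*y + 21 = 0.


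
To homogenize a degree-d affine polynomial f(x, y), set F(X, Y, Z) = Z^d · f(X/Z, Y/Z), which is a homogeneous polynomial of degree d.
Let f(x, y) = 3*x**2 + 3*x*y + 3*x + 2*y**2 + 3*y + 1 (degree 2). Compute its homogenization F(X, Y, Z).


F(X, Y, Z) = 3*X**2 + 3*X*Y + 3*X*Z + 2*Y**2 + 3*Y*Z + Z**2

deg(f) = 2.
Substitute x = X/Z, y = Y/Z into f, then multiply by Z^2.
  monomial 3·x^2·y^0 ↦ 3·X^2·Y^0·Z^0.
  monomial 3·x^1·y^1 ↦ 3·X^1·Y^1·Z^0.
  monomial 3·x^1·y^0 ↦ 3·X^1·Y^0·Z^1.
  monomial 2·x^0·y^2 ↦ 2·X^0·Y^2·Z^0.
  monomial 3·x^0·y^1 ↦ 3·X^0·Y^1·Z^1.
  monomial 1·x^0·y^0 ↦ 1·X^0·Y^0·Z^2.
Collecting: F(X, Y, Z) = 3*X**2 + 3*X*Y + 3*X*Z + 2*Y**2 + 3*Y*Z + Z**2.


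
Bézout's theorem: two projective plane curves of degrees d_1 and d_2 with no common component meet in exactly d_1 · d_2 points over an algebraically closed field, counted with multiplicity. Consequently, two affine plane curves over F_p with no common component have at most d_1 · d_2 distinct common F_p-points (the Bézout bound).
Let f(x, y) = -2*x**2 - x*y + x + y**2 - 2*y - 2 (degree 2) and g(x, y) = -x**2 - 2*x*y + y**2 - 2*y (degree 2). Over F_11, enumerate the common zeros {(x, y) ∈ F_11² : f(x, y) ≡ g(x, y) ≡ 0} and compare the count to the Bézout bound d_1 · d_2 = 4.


Common zeros: {(3, 10)}; count = 1; Bézout bound = 4.

deg(f) = 2, deg(g) = 2, so Bézout bound = 4.
Scan x ∈ F_11. For each x, list the y ∈ F_11 with f(x, y) ≡ 0 and those with g(x, y) ≡ 0 (mod 11); the common zeros in that column are the intersection.
  x = 0: f ≡ 0 at y ∈ {6, 7}; g ≡ 0 at y ∈ {0, 2}; common: ∅.
  x = 1: f ≡ 0 at y ∈ ∅; g ≡ 0 at y ∈ {6, 9}; common: ∅.
  x = 2: f ≡ 0 at y ∈ {1, 3}; g ≡ 0 at y ∈ ∅; common: ∅.
  x = 3: f ≡ 0 at y ∈ {6, 10}; g ≡ 0 at y ∈ {9, 10}; common: {10}.
  x = 4: f ≡ 0 at y ∈ ∅; g ≡ 0 at y ∈ ∅; common: ∅.
  x = 5: f ≡ 0 at y ∈ ∅; g ≡ 0 at y ∈ ∅; common: ∅.
  x = 6: f ≡ 0 at y ∈ ∅; g ≡ 0 at y ∈ ∅; common: ∅.
  x = 7: f ≡ 0 at y ∈ ∅; g ≡ 0 at y ∈ {2, 3}; common: ∅.
  x = 8: f ≡ 0 at y ∈ {3, 7}; g ≡ 0 at y ∈ ∅; common: ∅.
  x = 9: f ≡ 0 at y ∈ {1, 10}; g ≡ 0 at y ∈ {3, 6}; common: ∅.
  x = 10: f ≡ 0 at y ∈ ∅; g ≡ 0 at y ∈ {1, 10}; common: ∅.
Collecting: common zeros = {(3, 10)}, so the count is 1.
Comparison with the Bézout bound: 1 ≤ 4 = deg(f)·deg(g), as expected for curves with no common component (the affine F_11-count falls short of the bound because intersections may lie at infinity, over extension fields, or carry multiplicity).


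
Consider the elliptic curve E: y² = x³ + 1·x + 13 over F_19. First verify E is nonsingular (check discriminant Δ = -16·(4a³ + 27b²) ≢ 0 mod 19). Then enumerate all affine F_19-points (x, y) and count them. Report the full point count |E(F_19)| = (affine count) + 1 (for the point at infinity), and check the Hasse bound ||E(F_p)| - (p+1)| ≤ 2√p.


Affine points = {(2, 2), (2, 17), (3, 9), (3, 10), (4, 9), (4, 10), (6, 8), (6, 11), (8, 1), (8, 18), (10, 4), (10, 15), (11, 5), (11, 14), (12, 9), (12, 10), (13, 0), (14, 4), (14, 15), (18, 7), (18, 12)}; affine count = 21; |E(F_19)| = 22.

Discriminant check: Δ ∝ 4a³ + 27b² = 4·1³ + 27·13² = 4·1 + 27·169 ≡ 7 (mod 19). Nonzero ⇒ E is nonsingular.
For each x ∈ F_19, compute rhs = x³ + 1·x + 13 mod 19, then count y ∈ F_19 with y² ≡ rhs.
  x = 0: rhs = 13, matching y values: none (0 points).
  x = 1: rhs = 15, matching y values: none (0 points).
  x = 2: rhs = 4, matching y values: 2, 17 (2 points).
  x = 3: rhs = 5, matching y values: 9, 10 (2 points).
  x = 4: rhs = 5, matching y values: 9, 10 (2 points).
  x = 5: rhs = 10, matching y values: none (0 points).
  x = 6: rhs = 7, matching y values: 8, 11 (2 points).
  x = 7: rhs = 2, matching y values: none (0 points).
  x = 8: rhs = 1, matching y values: 1, 18 (2 points).
  x = 9: rhs = 10, matching y values: none (0 points).
  x = 10: rhs = 16, matching y values: 4, 15 (2 points).
  x = 11: rhs = 6, matching y values: 5, 14 (2 points).
  x = 12: rhs = 5, matching y values: 9, 10 (2 points).
  x = 13: rhs = 0, matching y values: 0 (1 points).
  x = 14: rhs = 16, matching y values: 4, 15 (2 points).
  x = 15: rhs = 2, matching y values: none (0 points).
  x = 16: rhs = 2, matching y values: none (0 points).
  x = 17: rhs = 3, matching y values: none (0 points).
  x = 18: rhs = 11, matching y values: 7, 12 (2 points).
Total affine count: 21.
Full point count |E(F_19)| = 21 + 1 = 22.
Hasse bound: |22 − (19+1)| = |2| = 2 ≤ 2√19 ≈ 8.7178 ✓.


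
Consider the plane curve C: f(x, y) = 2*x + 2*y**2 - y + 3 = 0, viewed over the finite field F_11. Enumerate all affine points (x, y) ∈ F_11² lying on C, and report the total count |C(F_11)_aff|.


Affine F_11-points: {(1, 2), (1, 4), (2, 3), (4, 0), (4, 6), (8, 7), (8, 10), (9, 1), (9, 5), (10, 8), (10, 9)}; count = 11.

For each of the 121 pairs (x, y) ∈ F_11², evaluate f(x, y) mod 11. Record the zeros.
  x = 0: [0↦3, 1↦4, 2↦9, 3↦7, 4↦9, 5↦4, 6↦3, 7↦6, 8↦2, 9↦2, 10↦6]  zeros at y ∈ ∅
  x = 1: [0↦5, 1↦6, 2↦0, 3↦9, 4↦0, 5↦6, 6↦5, 7↦8, 8↦4, 9↦4, 10↦8]  zeros at y ∈ {2, 4}
  x = 2: [0↦7, 1↦8, 2↦2, 3↦0, 4↦2, 5↦8, 6↦7, 7↦10, 8↦6, 9↦6, 10↦10]  zeros at y ∈ {3}
  x = 3: [0↦9, 1↦10, 2↦4, 3↦2, 4↦4, 5↦10, 6↦9, 7↦1, 8↦8, 9↦8, 10↦1]  zeros at y ∈ ∅
  x = 4: [0↦0, 1↦1, 2↦6, 3↦4, 4↦6, 5↦1, 6↦0, 7↦3, 8↦10, 9↦10, 10↦3]  zeros at y ∈ {0, 6}
  x = 5: [0↦2, 1↦3, 2↦8, 3↦6, 4↦8, 5↦3, 6↦2, 7↦5, 8↦1, 9↦1, 10↦5]  zeros at y ∈ ∅
  x = 6: [0↦4, 1↦5, 2↦10, 3↦8, 4↦10, 5↦5, 6↦4, 7↦7, 8↦3, 9↦3, 10↦7]  zeros at y ∈ ∅
  x = 7: [0↦6, 1↦7, 2↦1, 3↦10, 4↦1, 5↦7, 6↦6, 7↦9, 8↦5, 9↦5, 10↦9]  zeros at y ∈ ∅
  x = 8: [0↦8, 1↦9, 2↦3, 3↦1, 4↦3, 5↦9, 6↦8, 7↦0, 8↦7, 9↦7, 10↦0]  zeros at y ∈ {7, 10}
  x = 9: [0↦10, 1↦0, 2↦5, 3↦3, 4↦5, 5↦0, 6↦10, 7↦2, 8↦9, 9↦9, 10↦2]  zeros at y ∈ {1, 5}
  x = 10: [0↦1, 1↦2, 2↦7, 3↦5, 4↦7, 5↦2, 6↦1, 7↦4, 8↦0, 9↦0, 10↦4]  zeros at y ∈ {8, 9}
Collecting zeros: affine points = {(1, 2), (1, 4), (2, 3), (4, 0), (4, 6), (8, 7), (8, 10), (9, 1), (9, 5), (10, 8), (10, 9)}.
Total count |C(F_11)_aff| = 11.


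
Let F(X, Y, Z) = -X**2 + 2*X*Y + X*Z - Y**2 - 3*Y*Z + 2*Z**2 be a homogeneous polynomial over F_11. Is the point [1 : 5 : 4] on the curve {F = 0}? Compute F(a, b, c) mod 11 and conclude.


F(1,5,4) ≡ 4 (mod 11); P is NOT on the curve.

Evaluate F(1, 5, 4) term-by-term (mod 11).
  -X**2 ↦ -1·1·1·1 = -1
  2*X*Y ↦ 2·1·5·1 = 10
  X*Z ↦ 1·1·1·4 = 4
  -Y**2 ↦ -1·1·25·1 = -25
  -3*Y*Z ↦ -3·1·5·4 = -60
  2*Z**2 ↦ 2·1·1·16 = 32
Sum: F(1, 5, 4) = (-1) + (10) + (4) + (-25) + (-60) + (32) = -40.
Reducing mod 11: -40 ≡ 4 (mod 11).
Since F(a, b, c) ≡ 4 ≠ 0 (mod 11), P does NOT lie on the curve.


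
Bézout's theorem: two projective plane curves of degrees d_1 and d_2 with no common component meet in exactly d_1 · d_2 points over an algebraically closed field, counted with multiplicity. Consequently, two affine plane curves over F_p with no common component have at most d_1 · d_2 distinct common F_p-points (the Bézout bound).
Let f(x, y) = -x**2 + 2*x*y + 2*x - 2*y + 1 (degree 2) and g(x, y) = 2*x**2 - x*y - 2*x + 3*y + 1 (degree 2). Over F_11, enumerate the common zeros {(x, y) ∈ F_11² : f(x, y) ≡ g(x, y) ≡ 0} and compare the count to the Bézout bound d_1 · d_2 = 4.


Common zeros: {(4, 3)}; count = 1; Bézout bound = 4.

deg(f) = 2, deg(g) = 2, so Bézout bound = 4.
Scan x ∈ F_11. For each x, list the y ∈ F_11 with f(x, y) ≡ 0 and those with g(x, y) ≡ 0 (mod 11); the common zeros in that column are the intersection.
  x = 0: f ≡ 0 at y ∈ {6}; g ≡ 0 at y ∈ {7}; common: ∅.
  x = 1: f ≡ 0 at y ∈ ∅; g ≡ 0 at y ∈ {5}; common: ∅.
  x = 2: f ≡ 0 at y ∈ {5}; g ≡ 0 at y ∈ {6}; common: ∅.
  x = 3: f ≡ 0 at y ∈ {6}; g ≡ 0 at y ∈ ∅; common: ∅.
  x = 4: f ≡ 0 at y ∈ {3}; g ≡ 0 at y ∈ {3}; common: {3}.
  x = 5: f ≡ 0 at y ∈ {10}; g ≡ 0 at y ∈ {4}; common: ∅.
  x = 6: f ≡ 0 at y ∈ {10}; g ≡ 0 at y ∈ {2}; common: ∅.
  x = 7: f ≡ 0 at y ∈ {1}; g ≡ 0 at y ∈ {2}; common: ∅.
  x = 8: f ≡ 0 at y ∈ {1}; g ≡ 0 at y ∈ {5}; common: ∅.
  x = 9: f ≡ 0 at y ∈ {8}; g ≡ 0 at y ∈ {4}; common: ∅.
  x = 10: f ≡ 0 at y ∈ {5}; g ≡ 0 at y ∈ {7}; common: ∅.
Collecting: common zeros = {(4, 3)}, so the count is 1.
Comparison with the Bézout bound: 1 ≤ 4 = deg(f)·deg(g), as expected for curves with no common component (the affine F_11-count falls short of the bound because intersections may lie at infinity, over extension fields, or carry multiplicity).


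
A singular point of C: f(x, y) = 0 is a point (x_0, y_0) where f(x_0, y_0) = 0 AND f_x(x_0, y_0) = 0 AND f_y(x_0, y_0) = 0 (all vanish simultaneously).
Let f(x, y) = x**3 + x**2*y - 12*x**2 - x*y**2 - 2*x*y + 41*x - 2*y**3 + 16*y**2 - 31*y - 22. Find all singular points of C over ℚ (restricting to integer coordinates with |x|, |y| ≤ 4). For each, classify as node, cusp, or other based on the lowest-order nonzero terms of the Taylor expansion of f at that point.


Singular points: {(3, 2)}; classification: node.

Compute partial derivatives:
  f_x = 3*x**2 + 2*x*y - 24*x - y**2 - 2*y + 41.
  f_y = x**2 - 2*x*y - 2*x - 6*y**2 + 32*y - 31.
Scan x_0 ∈ {−4, ..., 4}. For each x_0, f_y(x_0, y) is a polynomial in y; find its integer roots y ∈ {−4, ..., 4}, then test f_x and f at those candidates.
  x = -4: f_y(-4, y) = -6*y**2 + 40*y - 7; no integer root y with |y| ≤ 4.
  x = -3: f_y(-3, y) = -6*y**2 + 38*y - 16; no integer root y with |y| ≤ 4.
  x = -2: f_y(-2, y) = -6*y**2 + 36*y - 23; no integer root y with |y| ≤ 4.
  x = -1: f_y(-1, y) = -6*y**2 + 34*y - 28; vanishes at y ∈ {1}. (-1, 1): f_x = 63 ≠ 0.
  x = 0: f_y(0, y) = -6*y**2 + 32*y - 31; no integer root y with |y| ≤ 4.
  x = 1: f_y(1, y) = -6*y**2 + 30*y - 32; no integer root y with |y| ≤ 4.
  x = 2: f_y(2, y) = -6*y**2 + 28*y - 31; no integer root y with |y| ≤ 4.
  x = 3: f_y(3, y) = -6*y**2 + 26*y - 28; vanishes at y ∈ {2}. (3, 2): f_x = 0, f = 0 — SINGULAR.
  x = 4: f_y(4, y) = -6*y**2 + 24*y - 23; no integer root y with |y| ≤ 4.
Only singular point on the grid: (3, 2).
Classify: substitute x = 3 + u, y = 2 + v and expand: f = u**3 + u**2*v - u**2 - u*v**2 - 2*v**3 + v**2.
No constant or linear terms (consistent with a singular point). Quadratic part: -u**2 + v**2. Cubic part: u**3 + u**2*v - u*v**2 - 2*v**3.
The quadratic part v**2 - u**2 = (v − u)(v + u) splits into two distinct linear factors, so there are two distinct tangent lines y − 2 = ±(x − 3) — this is a node (ordinary double point).
Classification: node.


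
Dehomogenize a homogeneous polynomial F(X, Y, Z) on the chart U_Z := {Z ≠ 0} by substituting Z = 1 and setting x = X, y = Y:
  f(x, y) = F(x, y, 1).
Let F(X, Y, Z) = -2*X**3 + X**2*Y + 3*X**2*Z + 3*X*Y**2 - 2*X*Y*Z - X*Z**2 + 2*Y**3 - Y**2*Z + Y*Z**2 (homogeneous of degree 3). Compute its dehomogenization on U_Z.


f(x, y) = -2*x**3 + x**2*y + 3*x**2 + 3*x*y**2 - 2*x*y - x + 2*y**3 - y**2 + y

On U_Z we set Z = 1. Each monomial c·X^i·Y^j·Z^k in F becomes c·x^i·y^j·1^k = c·x^i·y^j.
Substituting Z = 1: F(X, Y, 1) = -2*x**3 + x**2*y + 3*x**2 + 3*x*y**2 - 2*x*y - x + 2*y**3 - y**2 + y.
Note: deg(f) ≤ deg(F) = 3; strict inequality happens when F is divisible by Z (lost terms).


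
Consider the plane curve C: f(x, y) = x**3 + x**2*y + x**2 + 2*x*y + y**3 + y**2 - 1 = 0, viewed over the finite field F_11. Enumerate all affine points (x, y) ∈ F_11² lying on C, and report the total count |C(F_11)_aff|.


Affine F_11-points: {(0, 2), (2, 0), (3, 2), (4, 3), (4, 8), (4, 10), (5, 2), (6, 7), (7, 3), (8, 10), (10, 1), (10, 10)}; count = 12.

For each of the 121 pairs (x, y) ∈ F_11², evaluate f(x, y) mod 11. Record the zeros.
  x = 0: [0↦10, 1↦1, 2↦0, 3↦2, 4↦2, 5↦6, 6↦9, 7↦6, 8↦3, 9↦6, 10↦10]  zeros at y ∈ {2}
  x = 1: [0↦1, 1↦6, 2↦8, 3↦2, 4↦5, 5↦1, 6↦7, 7↦7, 8↦7, 9↦2, 10↦9]  zeros at y ∈ ∅
  x = 2: [0↦0, 1↦10, 2↦6, 3↦5, 4↦2, 5↦3, 6↦3, 7↦8, 8↦2, 9↦2, 10↦3]  zeros at y ∈ {0}
  x = 3: [0↦2, 1↦8, 2↦0, 3↦6, 4↦10, 5↦7, 6↦3, 7↦4, 8↦5, 9↦1, 10↦9]  zeros at y ∈ {2}
  x = 4: [0↦2, 1↦6, 2↦7, 3↦0, 4↦2, 5↦8, 6↦2, 7↦1, 8↦0, 9↦5, 10↦0]  zeros at y ∈ {3, 8, 10}
  x = 5: [0↦6, 1↦10, 2↦0, 3↦4, 4↦6, 5↦1, 6↦6, 7↦5, 8↦4, 9↦9, 10↦4]  zeros at y ∈ {2}
  x = 6: [0↦9, 1↦4, 2↦7, 3↦2, 4↦6, 5↦3, 6↦10, 7↦0, 8↦1, 9↦8, 10↦5]  zeros at y ∈ {7}
  x = 7: [0↦6, 1↦5, 2↦1, 3↦0, 4↦8, 5↦9, 6↦9, 7↦3, 8↦8, 9↦8, 10↦9]  zeros at y ∈ {3}
  x = 8: [0↦3, 1↦8, 2↦10, 3↦4, 4↦7, 5↦3, 6↦9, 7↦9, 8↦9, 9↦4, 10↦0]  zeros at y ∈ {10}
  x = 9: [0↦6, 1↦8, 2↦7, 3↦9, 4↦9, 5↦2, 6↦5, 7↦2, 8↦10, 9↦2, 10↦6]  zeros at y ∈ ∅
  x = 10: [0↦10, 1↦0, 2↦9, 3↦10, 4↦9, 5↦1, 6↦3, 7↦10, 8↦6, 9↦8, 10↦0]  zeros at y ∈ {1, 10}
Collecting zeros: affine points = {(0, 2), (2, 0), (3, 2), (4, 3), (4, 8), (4, 10), (5, 2), (6, 7), (7, 3), (8, 10), (10, 1), (10, 10)}.
Total count |C(F_11)_aff| = 12.
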